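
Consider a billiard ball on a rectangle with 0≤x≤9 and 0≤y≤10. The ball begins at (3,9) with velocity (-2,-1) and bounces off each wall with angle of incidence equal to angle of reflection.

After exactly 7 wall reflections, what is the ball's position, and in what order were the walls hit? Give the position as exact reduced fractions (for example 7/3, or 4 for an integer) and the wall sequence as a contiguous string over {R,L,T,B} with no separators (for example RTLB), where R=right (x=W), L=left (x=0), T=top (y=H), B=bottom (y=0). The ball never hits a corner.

1. t=3/2 → L at (0,15/2); v=(2,-1)
2. t=9/2 → R at (9,3); v=(-2,-1)
3. t=3 → B at (3,0); v=(-2,1)
4. t=3/2 → L at (0,3/2); v=(2,1)
5. t=9/2 → R at (9,6); v=(-2,1)
6. t=4 → T at (1,10); v=(-2,-1)
7. t=1/2 → L at (0,19/2); v=(2,-1)

Final position: (0,19/2)
Wall sequence: LRBLRTL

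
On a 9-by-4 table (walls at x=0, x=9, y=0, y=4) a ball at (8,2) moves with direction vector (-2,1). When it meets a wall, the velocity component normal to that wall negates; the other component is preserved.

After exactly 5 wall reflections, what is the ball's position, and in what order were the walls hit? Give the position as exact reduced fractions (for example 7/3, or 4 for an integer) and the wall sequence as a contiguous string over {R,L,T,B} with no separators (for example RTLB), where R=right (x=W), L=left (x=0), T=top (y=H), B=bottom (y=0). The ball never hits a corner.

1. t=2 → T at (4,4); v=(-2,-1)
2. t=2 → L at (0,2); v=(2,-1)
3. t=2 → B at (4,0); v=(2,1)
4. t=5/2 → R at (9,5/2); v=(-2,1)
5. t=3/2 → T at (6,4); v=(-2,-1)

Final position: (6,4)
Wall sequence: TLBRT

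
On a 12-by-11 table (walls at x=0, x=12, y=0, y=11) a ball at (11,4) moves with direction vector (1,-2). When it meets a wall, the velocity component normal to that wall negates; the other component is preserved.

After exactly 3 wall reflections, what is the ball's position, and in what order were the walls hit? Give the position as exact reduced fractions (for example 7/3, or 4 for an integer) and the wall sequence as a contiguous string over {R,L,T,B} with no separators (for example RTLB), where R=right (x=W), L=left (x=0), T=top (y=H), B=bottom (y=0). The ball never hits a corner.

Final position: (11/2,11)
Wall sequence: RBT

1. t=1 → R at (12,2); v=(-1,-2)
2. t=1 → B at (11,0); v=(-1,2)
3. t=11/2 → T at (11/2,11); v=(-1,-2)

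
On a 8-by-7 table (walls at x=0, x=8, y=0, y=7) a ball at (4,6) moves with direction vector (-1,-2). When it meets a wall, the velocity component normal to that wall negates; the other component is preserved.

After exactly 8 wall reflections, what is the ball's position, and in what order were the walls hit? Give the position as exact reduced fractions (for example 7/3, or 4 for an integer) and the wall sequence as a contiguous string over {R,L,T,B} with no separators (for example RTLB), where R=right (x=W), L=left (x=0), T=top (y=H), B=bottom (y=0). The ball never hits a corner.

Final position: (0,6)
Wall sequence: BLTBRTBL

1. t=3 → B at (1,0); v=(-1,2)
2. t=1 → L at (0,2); v=(1,2)
3. t=5/2 → T at (5/2,7); v=(1,-2)
4. t=7/2 → B at (6,0); v=(1,2)
5. t=2 → R at (8,4); v=(-1,2)
6. t=3/2 → T at (13/2,7); v=(-1,-2)
7. t=7/2 → B at (3,0); v=(-1,2)
8. t=3 → L at (0,6); v=(1,2)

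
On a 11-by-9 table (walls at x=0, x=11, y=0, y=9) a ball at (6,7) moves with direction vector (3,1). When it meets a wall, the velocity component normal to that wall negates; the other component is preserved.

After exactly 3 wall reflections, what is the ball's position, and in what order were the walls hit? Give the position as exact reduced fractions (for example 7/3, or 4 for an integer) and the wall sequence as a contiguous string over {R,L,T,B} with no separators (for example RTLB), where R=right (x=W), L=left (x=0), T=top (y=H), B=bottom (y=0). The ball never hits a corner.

Final position: (0,17/3)
Wall sequence: RTL

1. t=5/3 → R at (11,26/3); v=(-3,1)
2. t=1/3 → T at (10,9); v=(-3,-1)
3. t=10/3 → L at (0,17/3); v=(3,-1)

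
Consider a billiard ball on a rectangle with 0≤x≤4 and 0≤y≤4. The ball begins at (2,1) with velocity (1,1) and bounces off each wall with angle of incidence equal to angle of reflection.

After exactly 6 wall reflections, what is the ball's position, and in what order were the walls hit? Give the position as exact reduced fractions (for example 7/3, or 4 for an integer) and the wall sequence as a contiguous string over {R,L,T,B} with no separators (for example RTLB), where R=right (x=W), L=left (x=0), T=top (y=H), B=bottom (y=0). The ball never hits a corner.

1. t=2 → R at (4,3); v=(-1,1)
2. t=1 → T at (3,4); v=(-1,-1)
3. t=3 → L at (0,1); v=(1,-1)
4. t=1 → B at (1,0); v=(1,1)
5. t=3 → R at (4,3); v=(-1,1)
6. t=1 → T at (3,4); v=(-1,-1)

Final position: (3,4)
Wall sequence: RTLBRT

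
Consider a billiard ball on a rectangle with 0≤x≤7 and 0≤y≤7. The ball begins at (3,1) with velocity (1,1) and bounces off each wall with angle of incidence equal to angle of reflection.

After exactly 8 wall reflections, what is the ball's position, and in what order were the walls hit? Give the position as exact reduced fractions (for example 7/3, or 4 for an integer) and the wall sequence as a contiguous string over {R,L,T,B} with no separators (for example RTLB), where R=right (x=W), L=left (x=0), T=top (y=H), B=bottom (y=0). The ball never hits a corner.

Final position: (2,0)
Wall sequence: RTLBRTLB

1. t=4 → R at (7,5); v=(-1,1)
2. t=2 → T at (5,7); v=(-1,-1)
3. t=5 → L at (0,2); v=(1,-1)
4. t=2 → B at (2,0); v=(1,1)
5. t=5 → R at (7,5); v=(-1,1)
6. t=2 → T at (5,7); v=(-1,-1)
7. t=5 → L at (0,2); v=(1,-1)
8. t=2 → B at (2,0); v=(1,1)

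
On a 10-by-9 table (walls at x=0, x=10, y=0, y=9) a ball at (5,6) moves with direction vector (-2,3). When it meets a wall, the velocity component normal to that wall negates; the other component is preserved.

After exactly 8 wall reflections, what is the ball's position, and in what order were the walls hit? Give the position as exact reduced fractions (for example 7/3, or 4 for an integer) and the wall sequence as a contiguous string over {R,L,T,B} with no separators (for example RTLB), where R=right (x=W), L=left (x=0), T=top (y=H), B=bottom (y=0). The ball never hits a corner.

1. t=1 → T at (3,9); v=(-2,-3)
2. t=3/2 → L at (0,9/2); v=(2,-3)
3. t=3/2 → B at (3,0); v=(2,3)
4. t=3 → T at (9,9); v=(2,-3)
5. t=1/2 → R at (10,15/2); v=(-2,-3)
6. t=5/2 → B at (5,0); v=(-2,3)
7. t=5/2 → L at (0,15/2); v=(2,3)
8. t=1/2 → T at (1,9); v=(2,-3)

Final position: (1,9)
Wall sequence: TLBTRBLT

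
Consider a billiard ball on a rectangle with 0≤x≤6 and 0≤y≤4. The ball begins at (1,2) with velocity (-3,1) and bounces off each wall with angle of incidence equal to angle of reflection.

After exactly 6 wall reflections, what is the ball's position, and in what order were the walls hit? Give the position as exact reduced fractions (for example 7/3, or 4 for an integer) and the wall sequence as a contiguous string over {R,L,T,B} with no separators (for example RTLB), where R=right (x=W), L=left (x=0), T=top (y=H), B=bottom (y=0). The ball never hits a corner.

Final position: (6,1/3)
Wall sequence: LTRLBR

1. t=1/3 → L at (0,7/3); v=(3,1)
2. t=5/3 → T at (5,4); v=(3,-1)
3. t=1/3 → R at (6,11/3); v=(-3,-1)
4. t=2 → L at (0,5/3); v=(3,-1)
5. t=5/3 → B at (5,0); v=(3,1)
6. t=1/3 → R at (6,1/3); v=(-3,1)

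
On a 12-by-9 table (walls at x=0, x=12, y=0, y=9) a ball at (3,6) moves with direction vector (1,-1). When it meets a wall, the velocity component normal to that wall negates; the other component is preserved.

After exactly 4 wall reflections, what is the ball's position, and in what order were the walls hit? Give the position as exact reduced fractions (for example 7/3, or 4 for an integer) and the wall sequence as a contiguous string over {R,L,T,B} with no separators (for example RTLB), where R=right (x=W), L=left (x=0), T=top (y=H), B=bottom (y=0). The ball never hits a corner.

1. t=6 → B at (9,0); v=(1,1)
2. t=3 → R at (12,3); v=(-1,1)
3. t=6 → T at (6,9); v=(-1,-1)
4. t=6 → L at (0,3); v=(1,-1)

Final position: (0,3)
Wall sequence: BRTL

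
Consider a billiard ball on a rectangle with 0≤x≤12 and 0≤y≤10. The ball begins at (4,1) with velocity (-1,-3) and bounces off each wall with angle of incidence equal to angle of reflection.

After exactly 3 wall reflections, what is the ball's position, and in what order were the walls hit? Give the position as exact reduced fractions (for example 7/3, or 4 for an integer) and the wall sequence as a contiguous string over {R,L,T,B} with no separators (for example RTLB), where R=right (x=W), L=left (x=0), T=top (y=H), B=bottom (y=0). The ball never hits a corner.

Final position: (0,9)
Wall sequence: BTL

1. t=1/3 → B at (11/3,0); v=(-1,3)
2. t=10/3 → T at (1/3,10); v=(-1,-3)
3. t=1/3 → L at (0,9); v=(1,-3)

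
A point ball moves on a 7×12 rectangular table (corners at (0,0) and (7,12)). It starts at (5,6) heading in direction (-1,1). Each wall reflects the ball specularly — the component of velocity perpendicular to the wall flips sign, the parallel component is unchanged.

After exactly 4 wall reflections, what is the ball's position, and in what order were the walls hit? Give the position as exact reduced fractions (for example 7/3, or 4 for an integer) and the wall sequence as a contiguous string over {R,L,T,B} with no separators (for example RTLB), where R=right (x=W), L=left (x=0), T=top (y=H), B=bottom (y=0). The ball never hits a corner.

Final position: (1,0)
Wall sequence: LTRB

1. t=5 → L at (0,11); v=(1,1)
2. t=1 → T at (1,12); v=(1,-1)
3. t=6 → R at (7,6); v=(-1,-1)
4. t=6 → B at (1,0); v=(-1,1)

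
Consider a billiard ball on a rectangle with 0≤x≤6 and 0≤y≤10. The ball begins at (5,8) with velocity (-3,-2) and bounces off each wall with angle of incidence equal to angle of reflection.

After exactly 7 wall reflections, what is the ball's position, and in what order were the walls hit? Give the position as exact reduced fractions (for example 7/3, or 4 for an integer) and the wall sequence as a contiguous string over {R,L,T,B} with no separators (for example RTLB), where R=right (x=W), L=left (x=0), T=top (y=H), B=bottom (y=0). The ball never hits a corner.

Final position: (0,26/3)
Wall sequence: LRBLRTL

1. t=5/3 → L at (0,14/3); v=(3,-2)
2. t=2 → R at (6,2/3); v=(-3,-2)
3. t=1/3 → B at (5,0); v=(-3,2)
4. t=5/3 → L at (0,10/3); v=(3,2)
5. t=2 → R at (6,22/3); v=(-3,2)
6. t=4/3 → T at (2,10); v=(-3,-2)
7. t=2/3 → L at (0,26/3); v=(3,-2)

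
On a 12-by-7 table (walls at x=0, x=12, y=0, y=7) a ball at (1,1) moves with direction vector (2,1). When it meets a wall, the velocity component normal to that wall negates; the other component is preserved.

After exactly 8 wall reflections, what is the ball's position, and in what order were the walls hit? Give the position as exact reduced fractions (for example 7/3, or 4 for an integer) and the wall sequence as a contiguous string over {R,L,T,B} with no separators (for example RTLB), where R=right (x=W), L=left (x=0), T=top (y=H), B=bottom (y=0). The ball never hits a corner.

Final position: (7,0)
Wall sequence: RTLBRTLB

1. t=11/2 → R at (12,13/2); v=(-2,1)
2. t=1/2 → T at (11,7); v=(-2,-1)
3. t=11/2 → L at (0,3/2); v=(2,-1)
4. t=3/2 → B at (3,0); v=(2,1)
5. t=9/2 → R at (12,9/2); v=(-2,1)
6. t=5/2 → T at (7,7); v=(-2,-1)
7. t=7/2 → L at (0,7/2); v=(2,-1)
8. t=7/2 → B at (7,0); v=(2,1)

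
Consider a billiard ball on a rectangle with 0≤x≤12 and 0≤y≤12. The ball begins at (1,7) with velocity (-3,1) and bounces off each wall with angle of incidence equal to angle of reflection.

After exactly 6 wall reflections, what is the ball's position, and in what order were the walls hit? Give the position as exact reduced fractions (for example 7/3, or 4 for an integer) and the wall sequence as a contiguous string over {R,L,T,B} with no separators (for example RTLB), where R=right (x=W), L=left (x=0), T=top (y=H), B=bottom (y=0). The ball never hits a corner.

1. t=1/3 → L at (0,22/3); v=(3,1)
2. t=4 → R at (12,34/3); v=(-3,1)
3. t=2/3 → T at (10,12); v=(-3,-1)
4. t=10/3 → L at (0,26/3); v=(3,-1)
5. t=4 → R at (12,14/3); v=(-3,-1)
6. t=4 → L at (0,2/3); v=(3,-1)

Final position: (0,2/3)
Wall sequence: LRTLRL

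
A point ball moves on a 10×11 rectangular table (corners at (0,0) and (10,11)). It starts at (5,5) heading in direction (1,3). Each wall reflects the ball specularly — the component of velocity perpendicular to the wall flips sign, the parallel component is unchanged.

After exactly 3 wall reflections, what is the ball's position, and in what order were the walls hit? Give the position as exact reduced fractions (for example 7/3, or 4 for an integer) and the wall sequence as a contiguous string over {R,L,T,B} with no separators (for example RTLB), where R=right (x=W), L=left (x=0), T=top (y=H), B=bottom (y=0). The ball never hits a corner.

Final position: (28/3,0)
Wall sequence: TRB

1. t=2 → T at (7,11); v=(1,-3)
2. t=3 → R at (10,2); v=(-1,-3)
3. t=2/3 → B at (28/3,0); v=(-1,3)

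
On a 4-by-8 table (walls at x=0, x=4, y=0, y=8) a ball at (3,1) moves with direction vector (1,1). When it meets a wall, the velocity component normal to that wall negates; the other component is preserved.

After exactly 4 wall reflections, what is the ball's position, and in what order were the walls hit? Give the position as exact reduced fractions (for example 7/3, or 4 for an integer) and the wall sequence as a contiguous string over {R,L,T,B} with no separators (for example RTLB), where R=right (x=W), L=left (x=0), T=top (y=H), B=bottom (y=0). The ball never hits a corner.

1. t=1 → R at (4,2); v=(-1,1)
2. t=4 → L at (0,6); v=(1,1)
3. t=2 → T at (2,8); v=(1,-1)
4. t=2 → R at (4,6); v=(-1,-1)

Final position: (4,6)
Wall sequence: RLTR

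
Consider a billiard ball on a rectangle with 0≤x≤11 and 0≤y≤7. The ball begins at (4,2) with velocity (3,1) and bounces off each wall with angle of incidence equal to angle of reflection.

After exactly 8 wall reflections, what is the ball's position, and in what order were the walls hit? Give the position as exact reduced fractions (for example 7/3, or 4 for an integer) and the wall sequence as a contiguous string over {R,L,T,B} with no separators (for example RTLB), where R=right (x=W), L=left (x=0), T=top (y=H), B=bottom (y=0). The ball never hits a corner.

1. t=7/3 → R at (11,13/3); v=(-3,1)
2. t=8/3 → T at (3,7); v=(-3,-1)
3. t=1 → L at (0,6); v=(3,-1)
4. t=11/3 → R at (11,7/3); v=(-3,-1)
5. t=7/3 → B at (4,0); v=(-3,1)
6. t=4/3 → L at (0,4/3); v=(3,1)
7. t=11/3 → R at (11,5); v=(-3,1)
8. t=2 → T at (5,7); v=(-3,-1)

Final position: (5,7)
Wall sequence: RTLRBLRT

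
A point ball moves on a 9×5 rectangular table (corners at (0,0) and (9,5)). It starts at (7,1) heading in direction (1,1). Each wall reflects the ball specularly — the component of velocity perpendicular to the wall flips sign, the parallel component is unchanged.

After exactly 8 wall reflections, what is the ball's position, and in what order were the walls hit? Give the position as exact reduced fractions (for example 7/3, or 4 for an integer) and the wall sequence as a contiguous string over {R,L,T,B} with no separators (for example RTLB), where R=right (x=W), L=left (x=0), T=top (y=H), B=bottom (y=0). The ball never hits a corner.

Final position: (5,5)
Wall sequence: RTBLTBRT

1. t=2 → R at (9,3); v=(-1,1)
2. t=2 → T at (7,5); v=(-1,-1)
3. t=5 → B at (2,0); v=(-1,1)
4. t=2 → L at (0,2); v=(1,1)
5. t=3 → T at (3,5); v=(1,-1)
6. t=5 → B at (8,0); v=(1,1)
7. t=1 → R at (9,1); v=(-1,1)
8. t=4 → T at (5,5); v=(-1,-1)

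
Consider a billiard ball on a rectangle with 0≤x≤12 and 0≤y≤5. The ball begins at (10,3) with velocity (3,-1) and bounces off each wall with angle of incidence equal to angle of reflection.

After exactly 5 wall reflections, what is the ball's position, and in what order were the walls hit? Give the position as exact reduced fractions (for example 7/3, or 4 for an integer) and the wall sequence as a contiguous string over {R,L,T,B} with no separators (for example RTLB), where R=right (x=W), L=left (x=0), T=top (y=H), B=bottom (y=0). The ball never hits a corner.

1. t=2/3 → R at (12,7/3); v=(-3,-1)
2. t=7/3 → B at (5,0); v=(-3,1)
3. t=5/3 → L at (0,5/3); v=(3,1)
4. t=10/3 → T at (10,5); v=(3,-1)
5. t=2/3 → R at (12,13/3); v=(-3,-1)

Final position: (12,13/3)
Wall sequence: RBLTR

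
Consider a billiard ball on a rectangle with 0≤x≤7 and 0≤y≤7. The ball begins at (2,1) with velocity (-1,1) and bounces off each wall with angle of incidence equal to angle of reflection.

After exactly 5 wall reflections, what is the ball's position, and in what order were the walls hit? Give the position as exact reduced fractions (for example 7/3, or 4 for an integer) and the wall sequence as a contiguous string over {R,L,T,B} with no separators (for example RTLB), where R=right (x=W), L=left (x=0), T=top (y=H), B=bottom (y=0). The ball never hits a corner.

Final position: (0,3)
Wall sequence: LTRBL

1. t=2 → L at (0,3); v=(1,1)
2. t=4 → T at (4,7); v=(1,-1)
3. t=3 → R at (7,4); v=(-1,-1)
4. t=4 → B at (3,0); v=(-1,1)
5. t=3 → L at (0,3); v=(1,1)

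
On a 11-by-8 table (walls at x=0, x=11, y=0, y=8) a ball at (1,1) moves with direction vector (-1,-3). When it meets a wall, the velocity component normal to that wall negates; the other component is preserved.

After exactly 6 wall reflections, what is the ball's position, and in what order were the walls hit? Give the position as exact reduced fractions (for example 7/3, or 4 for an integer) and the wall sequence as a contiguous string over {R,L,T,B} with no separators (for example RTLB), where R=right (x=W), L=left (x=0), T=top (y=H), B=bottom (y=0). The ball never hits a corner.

1. t=1/3 → B at (2/3,0); v=(-1,3)
2. t=2/3 → L at (0,2); v=(1,3)
3. t=2 → T at (2,8); v=(1,-3)
4. t=8/3 → B at (14/3,0); v=(1,3)
5. t=8/3 → T at (22/3,8); v=(1,-3)
6. t=8/3 → B at (10,0); v=(1,3)

Final position: (10,0)
Wall sequence: BLTBTB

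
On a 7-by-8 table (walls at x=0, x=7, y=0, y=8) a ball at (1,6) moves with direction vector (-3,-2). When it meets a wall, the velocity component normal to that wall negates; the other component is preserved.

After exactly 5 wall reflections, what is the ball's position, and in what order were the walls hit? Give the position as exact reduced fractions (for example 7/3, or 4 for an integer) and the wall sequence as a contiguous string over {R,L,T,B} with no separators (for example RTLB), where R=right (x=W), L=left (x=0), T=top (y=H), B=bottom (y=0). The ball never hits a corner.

Final position: (6,8)
Wall sequence: LRBLT

1. t=1/3 → L at (0,16/3); v=(3,-2)
2. t=7/3 → R at (7,2/3); v=(-3,-2)
3. t=1/3 → B at (6,0); v=(-3,2)
4. t=2 → L at (0,4); v=(3,2)
5. t=2 → T at (6,8); v=(3,-2)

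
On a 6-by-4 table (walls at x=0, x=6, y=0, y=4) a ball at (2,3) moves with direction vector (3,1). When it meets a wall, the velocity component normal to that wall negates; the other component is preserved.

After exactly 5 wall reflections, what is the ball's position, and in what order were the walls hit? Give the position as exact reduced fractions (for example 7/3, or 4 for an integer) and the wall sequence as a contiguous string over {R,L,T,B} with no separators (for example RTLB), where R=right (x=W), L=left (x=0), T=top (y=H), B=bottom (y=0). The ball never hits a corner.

Final position: (6,1/3)
Wall sequence: TRLBR

1. t=1 → T at (5,4); v=(3,-1)
2. t=1/3 → R at (6,11/3); v=(-3,-1)
3. t=2 → L at (0,5/3); v=(3,-1)
4. t=5/3 → B at (5,0); v=(3,1)
5. t=1/3 → R at (6,1/3); v=(-3,1)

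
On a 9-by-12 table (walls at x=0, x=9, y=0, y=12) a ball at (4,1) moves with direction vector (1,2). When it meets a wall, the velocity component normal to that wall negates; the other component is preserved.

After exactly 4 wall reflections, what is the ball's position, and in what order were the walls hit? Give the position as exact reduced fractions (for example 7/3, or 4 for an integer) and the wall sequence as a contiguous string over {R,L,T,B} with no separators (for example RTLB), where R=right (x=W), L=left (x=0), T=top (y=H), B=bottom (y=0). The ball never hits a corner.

Final position: (0,5)
Wall sequence: RTBL

1. t=5 → R at (9,11); v=(-1,2)
2. t=1/2 → T at (17/2,12); v=(-1,-2)
3. t=6 → B at (5/2,0); v=(-1,2)
4. t=5/2 → L at (0,5); v=(1,2)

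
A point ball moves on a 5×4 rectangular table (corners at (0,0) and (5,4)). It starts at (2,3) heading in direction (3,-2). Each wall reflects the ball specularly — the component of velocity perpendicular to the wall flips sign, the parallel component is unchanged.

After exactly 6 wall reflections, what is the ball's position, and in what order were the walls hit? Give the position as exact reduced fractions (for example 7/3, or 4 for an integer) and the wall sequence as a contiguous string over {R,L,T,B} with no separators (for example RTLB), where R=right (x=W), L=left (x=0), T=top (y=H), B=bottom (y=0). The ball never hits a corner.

1. t=1 → R at (5,1); v=(-3,-2)
2. t=1/2 → B at (7/2,0); v=(-3,2)
3. t=7/6 → L at (0,7/3); v=(3,2)
4. t=5/6 → T at (5/2,4); v=(3,-2)
5. t=5/6 → R at (5,7/3); v=(-3,-2)
6. t=7/6 → B at (3/2,0); v=(-3,2)

Final position: (3/2,0)
Wall sequence: RBLTRB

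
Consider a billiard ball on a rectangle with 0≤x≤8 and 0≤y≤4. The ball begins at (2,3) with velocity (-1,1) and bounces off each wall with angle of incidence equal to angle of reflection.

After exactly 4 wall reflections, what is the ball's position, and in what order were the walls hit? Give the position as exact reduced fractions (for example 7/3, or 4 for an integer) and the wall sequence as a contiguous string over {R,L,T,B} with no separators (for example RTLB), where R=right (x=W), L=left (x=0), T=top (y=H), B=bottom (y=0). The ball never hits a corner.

Final position: (7,4)
Wall sequence: TLBT

1. t=1 → T at (1,4); v=(-1,-1)
2. t=1 → L at (0,3); v=(1,-1)
3. t=3 → B at (3,0); v=(1,1)
4. t=4 → T at (7,4); v=(1,-1)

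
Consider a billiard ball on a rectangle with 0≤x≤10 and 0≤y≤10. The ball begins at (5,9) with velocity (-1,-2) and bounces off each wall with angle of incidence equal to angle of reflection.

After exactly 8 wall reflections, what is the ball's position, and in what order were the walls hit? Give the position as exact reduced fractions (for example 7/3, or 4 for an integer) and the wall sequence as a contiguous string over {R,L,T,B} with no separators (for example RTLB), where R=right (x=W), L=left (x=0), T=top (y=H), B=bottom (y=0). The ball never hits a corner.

Final position: (0,1)
Wall sequence: BLTBRTBL

1. t=9/2 → B at (1/2,0); v=(-1,2)
2. t=1/2 → L at (0,1); v=(1,2)
3. t=9/2 → T at (9/2,10); v=(1,-2)
4. t=5 → B at (19/2,0); v=(1,2)
5. t=1/2 → R at (10,1); v=(-1,2)
6. t=9/2 → T at (11/2,10); v=(-1,-2)
7. t=5 → B at (1/2,0); v=(-1,2)
8. t=1/2 → L at (0,1); v=(1,2)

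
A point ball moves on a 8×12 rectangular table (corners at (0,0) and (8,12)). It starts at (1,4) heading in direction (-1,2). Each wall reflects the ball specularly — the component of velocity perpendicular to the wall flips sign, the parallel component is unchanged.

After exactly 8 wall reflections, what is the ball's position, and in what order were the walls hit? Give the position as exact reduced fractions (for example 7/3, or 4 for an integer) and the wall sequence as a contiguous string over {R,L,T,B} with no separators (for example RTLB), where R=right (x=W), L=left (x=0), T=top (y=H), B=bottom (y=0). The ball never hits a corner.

1. t=1 → L at (0,6); v=(1,2)
2. t=3 → T at (3,12); v=(1,-2)
3. t=5 → R at (8,2); v=(-1,-2)
4. t=1 → B at (7,0); v=(-1,2)
5. t=6 → T at (1,12); v=(-1,-2)
6. t=1 → L at (0,10); v=(1,-2)
7. t=5 → B at (5,0); v=(1,2)
8. t=3 → R at (8,6); v=(-1,2)

Final position: (8,6)
Wall sequence: LTRBTLBR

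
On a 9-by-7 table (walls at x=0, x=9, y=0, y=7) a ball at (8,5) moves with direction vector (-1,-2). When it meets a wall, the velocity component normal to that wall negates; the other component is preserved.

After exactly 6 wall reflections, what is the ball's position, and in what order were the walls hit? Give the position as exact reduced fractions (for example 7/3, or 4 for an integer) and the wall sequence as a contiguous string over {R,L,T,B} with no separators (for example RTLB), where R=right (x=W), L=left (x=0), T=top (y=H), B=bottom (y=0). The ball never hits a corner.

1. t=5/2 → B at (11/2,0); v=(-1,2)
2. t=7/2 → T at (2,7); v=(-1,-2)
3. t=2 → L at (0,3); v=(1,-2)
4. t=3/2 → B at (3/2,0); v=(1,2)
5. t=7/2 → T at (5,7); v=(1,-2)
6. t=7/2 → B at (17/2,0); v=(1,2)

Final position: (17/2,0)
Wall sequence: BTLBTB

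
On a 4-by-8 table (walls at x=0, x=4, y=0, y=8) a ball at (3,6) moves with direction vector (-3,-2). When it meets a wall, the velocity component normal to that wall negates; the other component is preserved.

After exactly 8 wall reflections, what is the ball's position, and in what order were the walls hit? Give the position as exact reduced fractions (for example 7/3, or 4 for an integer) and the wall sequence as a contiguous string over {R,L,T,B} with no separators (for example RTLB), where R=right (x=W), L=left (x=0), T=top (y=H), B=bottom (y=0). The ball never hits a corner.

1. t=1 → L at (0,4); v=(3,-2)
2. t=4/3 → R at (4,4/3); v=(-3,-2)
3. t=2/3 → B at (2,0); v=(-3,2)
4. t=2/3 → L at (0,4/3); v=(3,2)
5. t=4/3 → R at (4,4); v=(-3,2)
6. t=4/3 → L at (0,20/3); v=(3,2)
7. t=2/3 → T at (2,8); v=(3,-2)
8. t=2/3 → R at (4,20/3); v=(-3,-2)

Final position: (4,20/3)
Wall sequence: LRBLRLTR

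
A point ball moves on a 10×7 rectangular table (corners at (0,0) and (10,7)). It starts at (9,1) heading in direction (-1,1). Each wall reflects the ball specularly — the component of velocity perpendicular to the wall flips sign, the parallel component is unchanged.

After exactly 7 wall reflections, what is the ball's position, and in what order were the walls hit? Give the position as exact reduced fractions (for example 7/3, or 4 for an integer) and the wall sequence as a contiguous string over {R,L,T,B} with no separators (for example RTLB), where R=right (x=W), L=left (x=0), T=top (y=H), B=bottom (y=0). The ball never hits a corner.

Final position: (0,2)
Wall sequence: TLBRTBL

1. t=6 → T at (3,7); v=(-1,-1)
2. t=3 → L at (0,4); v=(1,-1)
3. t=4 → B at (4,0); v=(1,1)
4. t=6 → R at (10,6); v=(-1,1)
5. t=1 → T at (9,7); v=(-1,-1)
6. t=7 → B at (2,0); v=(-1,1)
7. t=2 → L at (0,2); v=(1,1)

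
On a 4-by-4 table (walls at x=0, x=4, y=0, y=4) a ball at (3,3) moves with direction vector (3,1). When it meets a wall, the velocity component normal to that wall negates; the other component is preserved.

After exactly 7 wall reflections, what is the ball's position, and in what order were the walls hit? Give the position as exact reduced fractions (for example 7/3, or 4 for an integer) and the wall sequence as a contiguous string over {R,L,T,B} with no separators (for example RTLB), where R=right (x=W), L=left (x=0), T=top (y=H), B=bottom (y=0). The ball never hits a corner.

1. t=1/3 → R at (4,10/3); v=(-3,1)
2. t=2/3 → T at (2,4); v=(-3,-1)
3. t=2/3 → L at (0,10/3); v=(3,-1)
4. t=4/3 → R at (4,2); v=(-3,-1)
5. t=4/3 → L at (0,2/3); v=(3,-1)
6. t=2/3 → B at (2,0); v=(3,1)
7. t=2/3 → R at (4,2/3); v=(-3,1)

Final position: (4,2/3)
Wall sequence: RTLRLBR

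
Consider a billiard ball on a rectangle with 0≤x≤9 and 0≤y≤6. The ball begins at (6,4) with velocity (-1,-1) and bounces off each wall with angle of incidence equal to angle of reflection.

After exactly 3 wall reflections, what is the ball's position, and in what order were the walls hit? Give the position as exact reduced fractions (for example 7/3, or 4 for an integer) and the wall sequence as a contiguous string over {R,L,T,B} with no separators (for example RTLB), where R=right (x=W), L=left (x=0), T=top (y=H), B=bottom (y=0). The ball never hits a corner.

1. t=4 → B at (2,0); v=(-1,1)
2. t=2 → L at (0,2); v=(1,1)
3. t=4 → T at (4,6); v=(1,-1)

Final position: (4,6)
Wall sequence: BLT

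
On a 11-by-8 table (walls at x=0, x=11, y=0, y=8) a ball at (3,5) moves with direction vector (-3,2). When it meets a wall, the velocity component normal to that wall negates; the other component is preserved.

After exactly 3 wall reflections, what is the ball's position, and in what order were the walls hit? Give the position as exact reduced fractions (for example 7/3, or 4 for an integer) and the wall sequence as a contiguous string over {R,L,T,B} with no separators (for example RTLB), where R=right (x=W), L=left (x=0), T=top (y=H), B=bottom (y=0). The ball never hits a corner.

Final position: (11,5/3)
Wall sequence: LTR

1. t=1 → L at (0,7); v=(3,2)
2. t=1/2 → T at (3/2,8); v=(3,-2)
3. t=19/6 → R at (11,5/3); v=(-3,-2)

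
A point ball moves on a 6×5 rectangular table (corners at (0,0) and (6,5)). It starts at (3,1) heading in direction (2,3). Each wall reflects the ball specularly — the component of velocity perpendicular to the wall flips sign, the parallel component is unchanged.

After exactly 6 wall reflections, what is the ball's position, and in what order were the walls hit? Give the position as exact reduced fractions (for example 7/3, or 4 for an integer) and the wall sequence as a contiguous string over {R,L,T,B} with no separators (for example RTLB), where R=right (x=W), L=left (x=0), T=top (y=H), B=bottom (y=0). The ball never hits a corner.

1. t=4/3 → T at (17/3,5); v=(2,-3)
2. t=1/6 → R at (6,9/2); v=(-2,-3)
3. t=3/2 → B at (3,0); v=(-2,3)
4. t=3/2 → L at (0,9/2); v=(2,3)
5. t=1/6 → T at (1/3,5); v=(2,-3)
6. t=5/3 → B at (11/3,0); v=(2,3)

Final position: (11/3,0)
Wall sequence: TRBLTB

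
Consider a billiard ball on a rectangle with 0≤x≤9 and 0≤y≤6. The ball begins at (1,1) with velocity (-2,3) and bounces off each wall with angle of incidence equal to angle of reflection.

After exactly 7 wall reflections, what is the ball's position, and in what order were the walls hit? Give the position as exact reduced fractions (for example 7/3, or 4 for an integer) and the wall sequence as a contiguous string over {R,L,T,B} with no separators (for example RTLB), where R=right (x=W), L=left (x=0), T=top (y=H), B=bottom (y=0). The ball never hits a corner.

1. t=1/2 → L at (0,5/2); v=(2,3)
2. t=7/6 → T at (7/3,6); v=(2,-3)
3. t=2 → B at (19/3,0); v=(2,3)
4. t=4/3 → R at (9,4); v=(-2,3)
5. t=2/3 → T at (23/3,6); v=(-2,-3)
6. t=2 → B at (11/3,0); v=(-2,3)
7. t=11/6 → L at (0,11/2); v=(2,3)

Final position: (0,11/2)
Wall sequence: LTBRTBL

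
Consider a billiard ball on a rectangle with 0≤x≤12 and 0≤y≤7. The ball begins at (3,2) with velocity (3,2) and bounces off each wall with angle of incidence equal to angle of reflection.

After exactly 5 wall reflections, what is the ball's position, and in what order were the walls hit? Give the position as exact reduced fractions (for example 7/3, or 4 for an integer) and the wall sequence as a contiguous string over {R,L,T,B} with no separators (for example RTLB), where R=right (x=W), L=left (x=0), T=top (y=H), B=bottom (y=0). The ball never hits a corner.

1. t=5/2 → T at (21/2,7); v=(3,-2)
2. t=1/2 → R at (12,6); v=(-3,-2)
3. t=3 → B at (3,0); v=(-3,2)
4. t=1 → L at (0,2); v=(3,2)
5. t=5/2 → T at (15/2,7); v=(3,-2)

Final position: (15/2,7)
Wall sequence: TRBLT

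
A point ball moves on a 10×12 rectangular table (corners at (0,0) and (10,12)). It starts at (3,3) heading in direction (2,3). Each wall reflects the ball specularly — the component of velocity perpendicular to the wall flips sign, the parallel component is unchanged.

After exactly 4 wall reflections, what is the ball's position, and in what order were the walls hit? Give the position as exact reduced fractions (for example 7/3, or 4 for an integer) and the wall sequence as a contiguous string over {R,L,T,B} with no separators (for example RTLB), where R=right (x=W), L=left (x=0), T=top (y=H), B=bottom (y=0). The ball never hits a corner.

Final position: (0,9/2)
Wall sequence: TRBL

1. t=3 → T at (9,12); v=(2,-3)
2. t=1/2 → R at (10,21/2); v=(-2,-3)
3. t=7/2 → B at (3,0); v=(-2,3)
4. t=3/2 → L at (0,9/2); v=(2,3)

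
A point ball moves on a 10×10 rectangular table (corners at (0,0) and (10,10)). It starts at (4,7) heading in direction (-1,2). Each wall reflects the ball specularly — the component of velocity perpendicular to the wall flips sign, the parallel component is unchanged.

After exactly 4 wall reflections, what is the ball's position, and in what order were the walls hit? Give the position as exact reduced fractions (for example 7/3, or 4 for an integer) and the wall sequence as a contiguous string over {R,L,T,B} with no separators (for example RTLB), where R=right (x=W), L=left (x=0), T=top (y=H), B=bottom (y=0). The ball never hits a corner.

Final position: (15/2,10)
Wall sequence: TLBT

1. t=3/2 → T at (5/2,10); v=(-1,-2)
2. t=5/2 → L at (0,5); v=(1,-2)
3. t=5/2 → B at (5/2,0); v=(1,2)
4. t=5 → T at (15/2,10); v=(1,-2)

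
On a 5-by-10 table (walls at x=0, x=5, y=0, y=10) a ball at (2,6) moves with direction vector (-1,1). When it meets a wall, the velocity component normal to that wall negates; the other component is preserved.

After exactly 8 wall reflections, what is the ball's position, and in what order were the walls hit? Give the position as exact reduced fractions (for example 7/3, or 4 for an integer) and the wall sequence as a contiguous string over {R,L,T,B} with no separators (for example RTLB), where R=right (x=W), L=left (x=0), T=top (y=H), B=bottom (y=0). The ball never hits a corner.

Final position: (2,10)
Wall sequence: LTRLBRLT

1. t=2 → L at (0,8); v=(1,1)
2. t=2 → T at (2,10); v=(1,-1)
3. t=3 → R at (5,7); v=(-1,-1)
4. t=5 → L at (0,2); v=(1,-1)
5. t=2 → B at (2,0); v=(1,1)
6. t=3 → R at (5,3); v=(-1,1)
7. t=5 → L at (0,8); v=(1,1)
8. t=2 → T at (2,10); v=(1,-1)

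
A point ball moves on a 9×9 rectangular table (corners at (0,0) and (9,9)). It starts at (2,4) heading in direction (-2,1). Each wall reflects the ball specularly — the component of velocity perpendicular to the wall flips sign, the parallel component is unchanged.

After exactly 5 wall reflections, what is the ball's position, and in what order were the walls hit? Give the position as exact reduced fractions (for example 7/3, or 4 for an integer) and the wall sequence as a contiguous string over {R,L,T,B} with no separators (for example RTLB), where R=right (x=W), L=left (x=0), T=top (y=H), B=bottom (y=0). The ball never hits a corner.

Final position: (8,0)
Wall sequence: LTRLB

1. t=1 → L at (0,5); v=(2,1)
2. t=4 → T at (8,9); v=(2,-1)
3. t=1/2 → R at (9,17/2); v=(-2,-1)
4. t=9/2 → L at (0,4); v=(2,-1)
5. t=4 → B at (8,0); v=(2,1)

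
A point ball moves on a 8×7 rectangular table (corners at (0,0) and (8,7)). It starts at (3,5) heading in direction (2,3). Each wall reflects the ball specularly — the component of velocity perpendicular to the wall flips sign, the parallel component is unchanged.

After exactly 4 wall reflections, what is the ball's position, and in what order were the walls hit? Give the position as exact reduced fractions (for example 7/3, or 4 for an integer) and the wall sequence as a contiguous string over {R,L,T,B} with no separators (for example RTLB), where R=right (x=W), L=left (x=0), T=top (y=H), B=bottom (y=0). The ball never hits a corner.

1. t=2/3 → T at (13/3,7); v=(2,-3)
2. t=11/6 → R at (8,3/2); v=(-2,-3)
3. t=1/2 → B at (7,0); v=(-2,3)
4. t=7/3 → T at (7/3,7); v=(-2,-3)

Final position: (7/3,7)
Wall sequence: TRBT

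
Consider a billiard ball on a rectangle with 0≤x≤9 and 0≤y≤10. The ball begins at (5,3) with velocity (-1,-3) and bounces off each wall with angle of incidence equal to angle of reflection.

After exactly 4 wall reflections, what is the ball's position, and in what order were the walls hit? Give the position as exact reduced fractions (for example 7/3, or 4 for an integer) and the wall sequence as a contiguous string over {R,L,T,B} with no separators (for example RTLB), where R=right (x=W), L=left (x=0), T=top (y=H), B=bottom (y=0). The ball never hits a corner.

1. t=1 → B at (4,0); v=(-1,3)
2. t=10/3 → T at (2/3,10); v=(-1,-3)
3. t=2/3 → L at (0,8); v=(1,-3)
4. t=8/3 → B at (8/3,0); v=(1,3)

Final position: (8/3,0)
Wall sequence: BTLB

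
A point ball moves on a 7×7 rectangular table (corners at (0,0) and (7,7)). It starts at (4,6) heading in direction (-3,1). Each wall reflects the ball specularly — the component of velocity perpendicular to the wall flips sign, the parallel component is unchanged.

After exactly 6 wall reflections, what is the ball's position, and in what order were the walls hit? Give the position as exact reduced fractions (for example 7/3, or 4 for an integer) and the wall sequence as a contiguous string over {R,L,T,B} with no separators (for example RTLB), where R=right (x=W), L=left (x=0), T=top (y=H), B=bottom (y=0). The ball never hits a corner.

1. t=1 → T at (1,7); v=(-3,-1)
2. t=1/3 → L at (0,20/3); v=(3,-1)
3. t=7/3 → R at (7,13/3); v=(-3,-1)
4. t=7/3 → L at (0,2); v=(3,-1)
5. t=2 → B at (6,0); v=(3,1)
6. t=1/3 → R at (7,1/3); v=(-3,1)

Final position: (7,1/3)
Wall sequence: TLRLBR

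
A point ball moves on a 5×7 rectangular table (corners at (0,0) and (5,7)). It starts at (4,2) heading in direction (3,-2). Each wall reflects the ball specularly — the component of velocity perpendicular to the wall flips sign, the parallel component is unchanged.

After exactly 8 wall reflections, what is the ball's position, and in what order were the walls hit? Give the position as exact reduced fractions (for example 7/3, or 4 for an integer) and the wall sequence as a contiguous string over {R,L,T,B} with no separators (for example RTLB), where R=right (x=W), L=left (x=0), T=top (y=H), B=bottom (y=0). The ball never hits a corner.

Final position: (2,0)
Wall sequence: RBLRTLRB

1. t=1/3 → R at (5,4/3); v=(-3,-2)
2. t=2/3 → B at (3,0); v=(-3,2)
3. t=1 → L at (0,2); v=(3,2)
4. t=5/3 → R at (5,16/3); v=(-3,2)
5. t=5/6 → T at (5/2,7); v=(-3,-2)
6. t=5/6 → L at (0,16/3); v=(3,-2)
7. t=5/3 → R at (5,2); v=(-3,-2)
8. t=1 → B at (2,0); v=(-3,2)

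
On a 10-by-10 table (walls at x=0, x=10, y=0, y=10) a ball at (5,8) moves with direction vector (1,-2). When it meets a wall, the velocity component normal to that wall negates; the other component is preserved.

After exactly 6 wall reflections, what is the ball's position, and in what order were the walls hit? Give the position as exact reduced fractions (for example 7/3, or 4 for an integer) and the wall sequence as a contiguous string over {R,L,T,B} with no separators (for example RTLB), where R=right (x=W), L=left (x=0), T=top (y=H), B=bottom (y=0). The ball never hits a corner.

Final position: (4,10)
Wall sequence: BRTBLT

1. t=4 → B at (9,0); v=(1,2)
2. t=1 → R at (10,2); v=(-1,2)
3. t=4 → T at (6,10); v=(-1,-2)
4. t=5 → B at (1,0); v=(-1,2)
5. t=1 → L at (0,2); v=(1,2)
6. t=4 → T at (4,10); v=(1,-2)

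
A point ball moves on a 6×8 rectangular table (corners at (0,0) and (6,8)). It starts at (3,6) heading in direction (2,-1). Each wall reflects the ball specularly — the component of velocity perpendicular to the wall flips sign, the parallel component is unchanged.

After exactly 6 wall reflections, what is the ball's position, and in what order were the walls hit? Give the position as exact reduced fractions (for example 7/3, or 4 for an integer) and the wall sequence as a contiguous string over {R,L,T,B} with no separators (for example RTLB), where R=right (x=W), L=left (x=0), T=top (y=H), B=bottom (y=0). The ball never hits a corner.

1. t=3/2 → R at (6,9/2); v=(-2,-1)
2. t=3 → L at (0,3/2); v=(2,-1)
3. t=3/2 → B at (3,0); v=(2,1)
4. t=3/2 → R at (6,3/2); v=(-2,1)
5. t=3 → L at (0,9/2); v=(2,1)
6. t=3 → R at (6,15/2); v=(-2,1)

Final position: (6,15/2)
Wall sequence: RLBRLR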